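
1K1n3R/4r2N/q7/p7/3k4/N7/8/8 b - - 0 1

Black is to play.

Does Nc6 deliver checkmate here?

After Nc6: white king on b8; in check: yes, from the black knight on c6.
King squares — a7: attacked by Qa6; b7: attacked by Qa6; c7: attacked by Re7; a8: attacked by Qa6; c8: attacked by Qa6.
White has no legal moves → checkmate.

yes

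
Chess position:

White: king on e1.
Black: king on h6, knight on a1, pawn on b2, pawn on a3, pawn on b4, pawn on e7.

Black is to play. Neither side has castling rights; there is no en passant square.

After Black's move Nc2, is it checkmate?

no

After Nc2: white king on e1; in check: yes, from the black knight on c2.
White has 5 legal replies: Kf2, Ke2, Kd2, Kf1, Kd1.
In check but a legal move exists → not checkmate.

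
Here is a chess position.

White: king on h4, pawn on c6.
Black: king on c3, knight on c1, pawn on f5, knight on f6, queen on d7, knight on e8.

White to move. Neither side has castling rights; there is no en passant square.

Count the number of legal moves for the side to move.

5

White to move; king on h4.
In check: no.
Legal moves: Kg5, Kh3, Kg3, cxd7, c7.
Count: 5.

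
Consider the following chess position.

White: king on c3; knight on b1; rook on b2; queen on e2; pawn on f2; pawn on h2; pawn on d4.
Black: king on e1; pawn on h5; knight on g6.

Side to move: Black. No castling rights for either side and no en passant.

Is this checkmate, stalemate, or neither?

Black to move; black king on e1.
In check: yes, from the white queen on e2.
King squares — d1: attacked by Qe2; f1: attacked by Qe2; d2: attacked by Nb1; e2: attacked by Rb2; f2: attacked by Qe2.
Legal moves for Black: none.
In check with no legal moves → checkmate.

checkmate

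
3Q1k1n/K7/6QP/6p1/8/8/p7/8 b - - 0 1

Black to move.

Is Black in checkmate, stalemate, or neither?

checkmate

Black to move; black king on f8.
In check: yes, from the white queen on d8.
King squares — e7: attacked by Qd8; f7: attacked by Qg6; g7: attacked by Qg6; e8: attacked by Qg6; g8: attacked by Qg6.
Legal moves for Black: none.
In check with no legal moves → checkmate.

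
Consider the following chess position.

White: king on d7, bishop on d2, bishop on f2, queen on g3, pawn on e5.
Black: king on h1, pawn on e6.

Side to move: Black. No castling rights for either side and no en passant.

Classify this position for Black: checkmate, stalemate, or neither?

stalemate

Black to move; black king on h1.
In check: no.
King squares — g1: attacked by Bf2; g2: attacked by Qg3; h2: attacked by Qg3.
Legal moves for Black: none.
Not in check and no legal moves → stalemate.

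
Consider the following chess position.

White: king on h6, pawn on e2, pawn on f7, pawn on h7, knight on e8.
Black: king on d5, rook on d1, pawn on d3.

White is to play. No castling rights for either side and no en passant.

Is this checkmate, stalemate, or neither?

neither

White to move; white king on h6.
In check: no.
Legal moves for White include: Ng7, Nc7+, Nf6+, Nd6, Kg7, Kg6, Kh5, Kg5, exd3, h8=Q, h8=R, h8=B, h8=N, f8=Q, f8=R, f8=B, f8=N, e3, ... (list truncated; more exist).
White has legal moves and is not in check → neither.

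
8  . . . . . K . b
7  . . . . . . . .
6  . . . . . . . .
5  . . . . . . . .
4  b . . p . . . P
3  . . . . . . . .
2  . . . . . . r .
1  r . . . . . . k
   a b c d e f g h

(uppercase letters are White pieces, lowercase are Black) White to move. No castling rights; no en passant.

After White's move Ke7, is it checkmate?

no

After Ke7: black king on h1; in check: no.
Black is not in check, so this cannot be checkmate.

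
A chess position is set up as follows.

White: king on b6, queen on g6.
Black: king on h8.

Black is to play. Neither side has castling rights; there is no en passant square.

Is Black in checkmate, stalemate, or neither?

stalemate

Black to move; black king on h8.
In check: no.
King squares — g7: attacked by Qg6; h7: attacked by Qg6; g8: attacked by Qg6.
Legal moves for Black: none.
Not in check and no legal moves → stalemate.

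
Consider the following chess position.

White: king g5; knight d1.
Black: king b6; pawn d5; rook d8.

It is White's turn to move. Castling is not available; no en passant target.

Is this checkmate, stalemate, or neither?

neither

White to move; white king on g5.
In check: no.
Legal moves for White: Kh6, Kg6, Kf6, Kh5, Kf5, Kh4, Kg4, Kf4, Ne3, Nc3, Nf2, Nb2.
White has 12 legal moves and is not in check → neither.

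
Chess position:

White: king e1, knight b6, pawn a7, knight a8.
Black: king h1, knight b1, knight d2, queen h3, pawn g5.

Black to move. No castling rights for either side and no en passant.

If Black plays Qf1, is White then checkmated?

After Qf1: white king on e1; in check: yes, from the black queen on f1.
King squares — d1: attacked by Qf1; f1: attacked by Nd2; d2: attacked by Nb1; e2: attacked by Qf1; f2: attacked by Qf1.
White has no legal moves → checkmate.

yes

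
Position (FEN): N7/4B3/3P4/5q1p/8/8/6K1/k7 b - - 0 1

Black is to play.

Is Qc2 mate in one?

no

After Qc2: white king on g2; in check: yes, from the black queen on c2.
White has 6 legal replies: Kh3, Kg3, Kf3, Kh1, Kg1, Kf1.
In check but a legal move exists → not checkmate.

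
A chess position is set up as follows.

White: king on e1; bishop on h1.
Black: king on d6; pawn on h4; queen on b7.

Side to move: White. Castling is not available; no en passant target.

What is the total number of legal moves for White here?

White to move; king on e1.
In check: no.
Legal moves: Bxb7, Bc6, Bd5, Be4, Bf3, Bg2, Kf2, Ke2, Kd2, Kf1, Kd1.
Count: 11.

11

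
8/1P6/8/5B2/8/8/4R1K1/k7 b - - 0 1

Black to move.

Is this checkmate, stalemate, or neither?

Black to move; black king on a1.
In check: no.
King squares — b1: attacked by Bf5; a2: attacked by Re2; b2: attacked by Re2.
Legal moves for Black: none.
Not in check and no legal moves → stalemate.

stalemate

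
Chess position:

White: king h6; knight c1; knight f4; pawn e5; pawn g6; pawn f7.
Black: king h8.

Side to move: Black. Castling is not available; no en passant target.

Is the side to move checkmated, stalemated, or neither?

Black to move; black king on h8.
In check: no.
King squares — g7: attacked by Kh6; h7: attacked by Pg6; g8: attacked by Pf7.
Legal moves for Black: none.
Not in check and no legal moves → stalemate.

stalemate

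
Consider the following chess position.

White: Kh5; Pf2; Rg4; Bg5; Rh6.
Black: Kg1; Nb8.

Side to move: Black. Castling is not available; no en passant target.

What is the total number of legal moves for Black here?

Black to move; king on g1.
In check: yes, from the white rook on g4.
Legal moves: Kh2, Kxf2, Kh1, Kf1.
Count: 4.

4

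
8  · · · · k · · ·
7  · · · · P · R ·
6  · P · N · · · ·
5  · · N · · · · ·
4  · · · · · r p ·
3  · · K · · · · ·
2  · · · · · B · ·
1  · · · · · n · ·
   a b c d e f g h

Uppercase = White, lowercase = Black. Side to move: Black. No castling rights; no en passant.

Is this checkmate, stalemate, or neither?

Black to move; black king on e8.
In check: yes, from the white knight on d6.
King squares — d7: attacked by Nc5; e7: attacked by Rg7; f7: attacked by Nd6; d8: attacked by Pe7; f8: attacked by Pe7.
Legal moves for Black: none.
In check with no legal moves → checkmate.

checkmate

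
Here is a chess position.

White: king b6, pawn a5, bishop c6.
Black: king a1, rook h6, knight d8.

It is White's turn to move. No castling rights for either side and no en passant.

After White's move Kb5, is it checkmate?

After Kb5: black king on a1; in check: no.
Black is not in check, so this cannot be checkmate.

no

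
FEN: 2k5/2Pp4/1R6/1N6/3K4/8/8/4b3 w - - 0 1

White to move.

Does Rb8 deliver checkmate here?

After Rb8: black king on c8; in check: yes, from the white rook on b8.
King squares — b7: attacked by Rb8; c7: attacked by Nb5; d7: own pawn; b8: attacked by Pc7; d8: attacked by Pc7.
Black has no legal moves → checkmate.

yes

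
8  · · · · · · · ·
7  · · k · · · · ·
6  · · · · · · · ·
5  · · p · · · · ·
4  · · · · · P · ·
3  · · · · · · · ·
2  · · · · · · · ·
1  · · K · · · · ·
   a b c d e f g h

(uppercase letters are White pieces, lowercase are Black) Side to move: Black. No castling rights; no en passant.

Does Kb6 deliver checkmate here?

no

After Kb6: white king on c1; in check: no.
White is not in check, so this cannot be checkmate.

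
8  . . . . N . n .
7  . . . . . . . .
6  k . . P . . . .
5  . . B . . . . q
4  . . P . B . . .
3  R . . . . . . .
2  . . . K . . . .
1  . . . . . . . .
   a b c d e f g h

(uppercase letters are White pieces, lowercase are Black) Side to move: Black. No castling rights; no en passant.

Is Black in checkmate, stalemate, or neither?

Black to move; black king on a6.
In check: yes, from the white rook on a3.
King squares — a5: attacked by Ra3; b5: attacked by Pc4; b6: attacked by Bc5; a7: attacked by Ra3; b7: attacked by Be4.
Legal moves for Black: none.
In check with no legal moves → checkmate.

checkmate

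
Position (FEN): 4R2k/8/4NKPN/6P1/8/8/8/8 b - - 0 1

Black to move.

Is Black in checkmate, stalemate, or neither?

Black to move; black king on h8.
In check: yes, from the white rook on e8.
King squares — g7: attacked by Ne6; h7: attacked by Pg6; g8: attacked by Nh6.
Legal moves for Black: none.
In check with no legal moves → checkmate.

checkmate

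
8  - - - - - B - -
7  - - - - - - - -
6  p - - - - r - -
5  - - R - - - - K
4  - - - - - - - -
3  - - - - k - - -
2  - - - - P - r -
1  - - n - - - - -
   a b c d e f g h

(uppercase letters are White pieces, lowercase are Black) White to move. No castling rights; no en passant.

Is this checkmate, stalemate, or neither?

neither

White to move; white king on h5.
In check: no.
Legal moves for White: Bg7, Be7, Bh6+, Bd6, Kh4, Rc8, Rc7, Rc6, Rg5, Rf5, Re5+, Rd5, Rb5, Ra5, Rc4, Rc3+, Rc2, Rxc1.
White has 18 legal moves and is not in check → neither.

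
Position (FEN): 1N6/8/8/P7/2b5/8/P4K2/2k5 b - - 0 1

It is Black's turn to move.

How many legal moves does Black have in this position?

16

Black to move; king on c1.
In check: no.
Legal moves: Bg8, Bf7, Be6, Ba6, Bd5, Bb5, Bd3, Bb3, Be2, Bxa2, Bf1, Kd2, Kc2, Kb2, Kd1, Kb1.
Count: 16.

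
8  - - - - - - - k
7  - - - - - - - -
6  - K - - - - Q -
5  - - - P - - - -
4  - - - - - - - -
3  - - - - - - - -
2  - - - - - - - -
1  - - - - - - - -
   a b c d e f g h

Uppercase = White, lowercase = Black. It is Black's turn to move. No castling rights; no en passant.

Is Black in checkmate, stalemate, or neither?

Black to move; black king on h8.
In check: no.
King squares — g7: attacked by Qg6; h7: attacked by Qg6; g8: attacked by Qg6.
Legal moves for Black: none.
Not in check and no legal moves → stalemate.

stalemate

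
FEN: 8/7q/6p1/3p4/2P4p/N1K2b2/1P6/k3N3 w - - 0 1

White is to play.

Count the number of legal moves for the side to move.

17

White to move; king on c3.
In check: no.
Legal moves: Kd4, Kb4, Kd3, Kb3, Kd2, Kc2, Nb5, Nac2+, Nb1, Nxf3, Nd3, Ng2, Nec2+, cxd5, c5, b3, b4.
Count: 17.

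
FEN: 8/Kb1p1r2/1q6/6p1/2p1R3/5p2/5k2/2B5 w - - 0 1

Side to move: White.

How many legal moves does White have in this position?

White to move; king on a7.
In check: yes, from the black queen on b6.
Legal moves: Kb8, Kxb6.
Count: 2.

2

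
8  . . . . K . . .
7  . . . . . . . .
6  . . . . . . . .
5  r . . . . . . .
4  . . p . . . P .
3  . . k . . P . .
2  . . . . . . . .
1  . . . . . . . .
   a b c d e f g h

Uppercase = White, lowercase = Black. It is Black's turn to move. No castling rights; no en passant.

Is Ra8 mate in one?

After Ra8: white king on e8; in check: yes, from the black rook on a8.
White has 3 legal replies: Kf7, Ke7, Kd7.
In check but a legal move exists → not checkmate.

no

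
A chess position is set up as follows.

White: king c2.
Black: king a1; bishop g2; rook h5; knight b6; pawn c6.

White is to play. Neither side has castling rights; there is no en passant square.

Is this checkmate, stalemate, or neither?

White to move; white king on c2.
In check: no.
Legal moves for White: Kd3, Kc3, Kb3, Kd2, Kd1, Kc1.
White has 6 legal moves and is not in check → neither.

neither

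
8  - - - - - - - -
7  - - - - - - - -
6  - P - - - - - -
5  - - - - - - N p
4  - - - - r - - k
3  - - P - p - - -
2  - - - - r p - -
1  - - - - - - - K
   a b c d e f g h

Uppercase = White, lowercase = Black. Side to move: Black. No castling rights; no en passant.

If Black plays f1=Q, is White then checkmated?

After f1=Q: white king on h1; in check: yes, from the black queen on f1.
King squares — g1: attacked by Qf1; g2: attacked by Qf1; h2: attacked by Re2.
White has no legal moves → checkmate.

yes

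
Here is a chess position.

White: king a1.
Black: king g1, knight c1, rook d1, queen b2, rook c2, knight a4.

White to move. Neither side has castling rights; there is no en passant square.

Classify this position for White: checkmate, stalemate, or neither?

White to move; white king on a1.
In check: yes, from the black queen on b2.
King squares — b1: attacked by Qb2; a2: attacked by Nc1; b2: attacked by Rc2.
Legal moves for White: none.
In check with no legal moves → checkmate.

checkmate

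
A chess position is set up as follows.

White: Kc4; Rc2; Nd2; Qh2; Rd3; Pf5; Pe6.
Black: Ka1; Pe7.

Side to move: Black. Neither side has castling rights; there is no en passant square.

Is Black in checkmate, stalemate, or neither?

Black to move; black king on a1.
In check: no.
King squares — b1: attacked by Nd2; a2: attacked by Rc2; b2: attacked by Rc2.
Legal moves for Black: none.
Not in check and no legal moves → stalemate.

stalemate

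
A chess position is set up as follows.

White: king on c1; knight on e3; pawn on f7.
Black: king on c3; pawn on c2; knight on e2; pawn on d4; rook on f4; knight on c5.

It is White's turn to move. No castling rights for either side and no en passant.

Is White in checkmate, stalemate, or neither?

checkmate

White to move; white king on c1.
In check: yes, from the black knight on e2.
King squares — b1: attacked by Pc2; d1: attacked by Pc2; b2: attacked by Kc3; c2: attacked by Kc3; d2: attacked by Kc3.
Legal moves for White: none.
In check with no legal moves → checkmate.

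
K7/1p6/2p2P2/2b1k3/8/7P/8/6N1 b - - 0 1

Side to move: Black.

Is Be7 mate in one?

no

After Be7: white king on a8; in check: no.
White is not in check, so this cannot be checkmate.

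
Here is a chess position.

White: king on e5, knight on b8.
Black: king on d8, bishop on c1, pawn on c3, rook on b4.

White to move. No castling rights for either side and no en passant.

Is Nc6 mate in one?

no

After Nc6: black king on d8; in check: yes, from the white knight on c6.
Black has 4 legal replies: Ke8, Kc8, Kd7, Kc7.
In check but a legal move exists → not checkmate.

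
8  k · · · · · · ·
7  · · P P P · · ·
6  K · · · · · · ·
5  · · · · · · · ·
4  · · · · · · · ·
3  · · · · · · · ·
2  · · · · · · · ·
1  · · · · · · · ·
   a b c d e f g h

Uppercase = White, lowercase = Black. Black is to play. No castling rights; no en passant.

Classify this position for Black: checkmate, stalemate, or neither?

stalemate

Black to move; black king on a8.
In check: no.
King squares — a7: attacked by Ka6; b7: attacked by Ka6; b8: attacked by Pc7.
Legal moves for Black: none.
Not in check and no legal moves → stalemate.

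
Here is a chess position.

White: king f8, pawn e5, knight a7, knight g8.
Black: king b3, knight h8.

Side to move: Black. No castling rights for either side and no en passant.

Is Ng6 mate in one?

After Ng6: white king on f8; in check: yes, from the black knight on g6.
White has 3 legal replies: Ke8, Kg7, Kf7.
In check but a legal move exists → not checkmate.

no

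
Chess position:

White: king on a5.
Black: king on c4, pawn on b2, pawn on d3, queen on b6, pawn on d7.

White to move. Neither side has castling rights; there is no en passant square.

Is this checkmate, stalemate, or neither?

White to move; white king on a5.
In check: yes, from the black queen on b6.
Legal moves for White: Kxb6, Ka4.
White is in check but has 2 legal moves → neither.

neither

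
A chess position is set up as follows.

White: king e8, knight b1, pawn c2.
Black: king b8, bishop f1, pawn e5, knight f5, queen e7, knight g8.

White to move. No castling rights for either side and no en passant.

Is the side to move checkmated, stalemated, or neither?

White to move; white king on e8.
In check: yes, from the black queen on e7.
King squares — d7: attacked by Qe7; e7: attacked by Nf5; f7: attacked by Qe7; d8: attacked by Qe7; f8: attacked by Qe7.
Legal moves for White: none.
In check with no legal moves → checkmate.

checkmate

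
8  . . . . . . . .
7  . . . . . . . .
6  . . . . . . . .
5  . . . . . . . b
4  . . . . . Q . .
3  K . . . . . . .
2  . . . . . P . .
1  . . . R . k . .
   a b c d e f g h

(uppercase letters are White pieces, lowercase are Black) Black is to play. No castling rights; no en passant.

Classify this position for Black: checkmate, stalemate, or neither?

neither

Black to move; black king on f1.
In check: yes, from the white rook on d1.
Legal moves for Black: Kg2, Ke2, Bxd1.
Black is in check but has 3 legal moves → neither.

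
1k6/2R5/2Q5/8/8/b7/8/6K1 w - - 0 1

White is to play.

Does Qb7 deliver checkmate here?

yes

After Qb7: black king on b8; in check: yes, from the white queen on b7.
King squares — a7: attacked by Qb7; b7: attacked by Rc7; c7: attacked by Qb7; a8: attacked by Qb7; c8: attacked by Qb7.
Black has no legal moves → checkmate.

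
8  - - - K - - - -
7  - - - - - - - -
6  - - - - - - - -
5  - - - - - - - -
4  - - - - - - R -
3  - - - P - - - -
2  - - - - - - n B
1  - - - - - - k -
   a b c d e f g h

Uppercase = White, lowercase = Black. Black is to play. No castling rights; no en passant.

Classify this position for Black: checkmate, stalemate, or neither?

neither

Black to move; black king on g1.
In check: yes, from the white bishop on h2.
King squares — f1: available; h1: available; f2: available; g2: own knight; h2: available.
Legal moves for Black: Kxh2, Kf2, Kh1, Kf1.
Black is in check but has 4 legal moves → neither.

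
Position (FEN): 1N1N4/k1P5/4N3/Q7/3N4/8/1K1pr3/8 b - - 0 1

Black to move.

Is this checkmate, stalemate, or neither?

Black to move; black king on a7.
In check: yes, from the white queen on a5.
King squares — a6: attacked by Qa5; b6: attacked by Qa5; b7: attacked by Nd8; a8: attacked by Qa5; b8: attacked by Pc7.
Legal moves for Black: none.
In check with no legal moves → checkmate.

checkmate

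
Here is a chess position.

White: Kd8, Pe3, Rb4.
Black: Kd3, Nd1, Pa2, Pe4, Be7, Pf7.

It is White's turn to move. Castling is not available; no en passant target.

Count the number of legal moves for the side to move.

White to move; king on d8.
In check: yes, from the black bishop on e7.
Legal moves: Ke8, Kc8, Kxe7, Kd7, Kc7.
Count: 5.

5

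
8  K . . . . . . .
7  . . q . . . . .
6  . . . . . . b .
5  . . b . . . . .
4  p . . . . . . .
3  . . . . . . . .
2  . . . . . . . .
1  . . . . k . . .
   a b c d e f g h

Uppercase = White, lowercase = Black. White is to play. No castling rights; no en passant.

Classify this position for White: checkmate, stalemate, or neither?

White to move; white king on a8.
In check: no.
King squares — a7: attacked by Bc5; b7: attacked by Qc7; b8: attacked by Qc7.
Legal moves for White: none.
Not in check and no legal moves → stalemate.

stalemate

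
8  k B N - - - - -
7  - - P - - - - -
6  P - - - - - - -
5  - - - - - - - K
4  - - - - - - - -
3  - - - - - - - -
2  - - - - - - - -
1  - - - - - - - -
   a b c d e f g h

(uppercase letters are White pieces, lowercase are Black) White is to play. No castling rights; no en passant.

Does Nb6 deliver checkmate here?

yes

After Nb6: black king on a8; in check: yes, from the white knight on b6.
King squares — a7: attacked by Bb8; b7: attacked by Pa6; b8: attacked by Pc7.
Black has no legal moves → checkmate.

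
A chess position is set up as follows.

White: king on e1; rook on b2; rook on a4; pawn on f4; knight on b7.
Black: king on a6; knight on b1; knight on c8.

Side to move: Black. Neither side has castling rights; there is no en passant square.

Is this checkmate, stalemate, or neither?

checkmate

Black to move; black king on a6.
In check: yes, from the white rook on a4.
King squares — a5: attacked by Ra4; b5: attacked by Rb2; b6: attacked by Rb2; a7: attacked by Ra4; b7: attacked by Rb2.
Legal moves for Black: none.
In check with no legal moves → checkmate.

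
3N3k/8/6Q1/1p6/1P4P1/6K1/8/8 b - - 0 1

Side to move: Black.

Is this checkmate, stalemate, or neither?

stalemate

Black to move; black king on h8.
In check: no.
King squares — g7: attacked by Qg6; h7: attacked by Qg6; g8: attacked by Qg6.
Legal moves for Black: none.
Not in check and no legal moves → stalemate.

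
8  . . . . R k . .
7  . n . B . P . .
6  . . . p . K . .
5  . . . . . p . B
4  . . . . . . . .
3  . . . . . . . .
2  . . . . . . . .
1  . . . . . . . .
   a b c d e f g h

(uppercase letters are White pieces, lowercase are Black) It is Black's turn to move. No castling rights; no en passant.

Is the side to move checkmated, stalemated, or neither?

Black to move; black king on f8.
In check: yes, from the white rook on e8.
King squares — e7: attacked by Kf6; f7: attacked by Bh5; g7: attacked by Kf6; e8: attacked by Bd7; g8: attacked by Pf7.
Legal moves for Black: none.
In check with no legal moves → checkmate.

checkmate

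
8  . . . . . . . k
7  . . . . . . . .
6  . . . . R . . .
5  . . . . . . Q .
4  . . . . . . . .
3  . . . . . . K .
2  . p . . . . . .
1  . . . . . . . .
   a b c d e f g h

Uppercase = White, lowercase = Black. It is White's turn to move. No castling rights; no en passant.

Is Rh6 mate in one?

After Rh6: black king on h8; in check: yes, from the white rook on h6.
King squares — g7: attacked by Qg5; h7: attacked by Rh6; g8: attacked by Qg5.
Black has no legal moves → checkmate.

yes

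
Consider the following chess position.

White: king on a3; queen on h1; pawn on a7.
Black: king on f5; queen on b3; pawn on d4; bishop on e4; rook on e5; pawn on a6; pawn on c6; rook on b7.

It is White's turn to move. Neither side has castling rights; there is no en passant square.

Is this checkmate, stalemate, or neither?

White to move; white king on a3.
In check: yes, from the black queen on b3.
King squares — a2: attacked by Qb3; b2: attacked by Qb3; b3: attacked by Rb7; a4: attacked by Qb3; b4: attacked by Qb3.
Legal moves for White: none.
In check with no legal moves → checkmate.

checkmate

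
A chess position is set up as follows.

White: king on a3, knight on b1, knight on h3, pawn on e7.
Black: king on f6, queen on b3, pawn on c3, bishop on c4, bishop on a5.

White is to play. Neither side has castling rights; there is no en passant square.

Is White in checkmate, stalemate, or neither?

checkmate

White to move; white king on a3.
In check: yes, from the black queen on b3.
King squares — a2: attacked by Qb3; b2: attacked by Qb3; b3: attacked by Bc4; a4: attacked by Qb3; b4: attacked by Qb3.
Legal moves for White: none.
In check with no legal moves → checkmate.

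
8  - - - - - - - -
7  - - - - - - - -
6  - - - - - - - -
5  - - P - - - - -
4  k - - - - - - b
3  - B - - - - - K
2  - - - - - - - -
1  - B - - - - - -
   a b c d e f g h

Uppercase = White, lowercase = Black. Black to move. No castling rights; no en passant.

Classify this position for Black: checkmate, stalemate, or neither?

Black to move; black king on a4.
In check: yes, from the white bishop on b3.
Legal moves for Black: Kb5, Ka5, Kb4, Kxb3, Ka3.
Black is in check but has 5 legal moves → neither.

neither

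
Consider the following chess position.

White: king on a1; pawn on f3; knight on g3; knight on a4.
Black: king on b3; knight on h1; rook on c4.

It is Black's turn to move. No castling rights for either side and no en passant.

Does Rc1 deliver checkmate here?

After Rc1: white king on a1; in check: yes, from the black rook on c1.
King squares — b1: attacked by Rc1; a2: attacked by Kb3; b2: attacked by Kb3.
White has no legal moves → checkmate.

yes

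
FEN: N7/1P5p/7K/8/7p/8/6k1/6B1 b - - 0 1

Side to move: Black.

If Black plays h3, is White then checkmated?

After h3: white king on h6; in check: no.
White is not in check, so this cannot be checkmate.

no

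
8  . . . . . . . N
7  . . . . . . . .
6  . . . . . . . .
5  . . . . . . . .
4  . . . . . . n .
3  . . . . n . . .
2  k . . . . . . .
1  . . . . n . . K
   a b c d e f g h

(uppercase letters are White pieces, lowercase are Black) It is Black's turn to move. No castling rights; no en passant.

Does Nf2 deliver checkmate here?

After Nf2: white king on h1; in check: yes, from the black knight on f2.
White has 2 legal replies: Kh2, Kg1.
In check but a legal move exists → not checkmate.

no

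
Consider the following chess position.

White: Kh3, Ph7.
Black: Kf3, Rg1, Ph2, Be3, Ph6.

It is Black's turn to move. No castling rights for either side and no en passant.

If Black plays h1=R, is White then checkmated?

yes

After h1=R: white king on h3; in check: yes, from the black rook on h1.
King squares — g2: attacked by Rg1; h2: attacked by Rh1; g3: attacked by Rg1; g4: attacked by Rg1; h4: attacked by Rh1.
White has no legal moves → checkmate.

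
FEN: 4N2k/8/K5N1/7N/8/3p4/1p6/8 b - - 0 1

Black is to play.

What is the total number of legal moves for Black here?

Black to move; king on h8.
In check: yes, from the white knight on g6.
Legal moves: Kg8, Kh7.
Count: 2.

2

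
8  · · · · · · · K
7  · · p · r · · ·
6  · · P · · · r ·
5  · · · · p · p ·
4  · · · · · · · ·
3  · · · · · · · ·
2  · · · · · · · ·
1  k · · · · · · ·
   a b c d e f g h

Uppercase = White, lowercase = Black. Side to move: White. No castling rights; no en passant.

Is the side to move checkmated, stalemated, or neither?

White to move; white king on h8.
In check: no.
King squares — g7: attacked by Rg6; h7: attacked by Re7; g8: attacked by Rg6.
Legal moves for White: none.
Not in check and no legal moves → stalemate.

stalemate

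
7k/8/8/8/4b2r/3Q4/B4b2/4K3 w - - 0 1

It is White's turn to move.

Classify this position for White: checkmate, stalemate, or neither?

neither

White to move; white king on e1.
In check: yes, from the black bishop on f2.
King squares — d1: available; f1: available; d2: available; e2: available; f2: available.
Legal moves for White: Kxf2, Ke2, Kd2, Kf1, Kd1.
White is in check but has 5 legal moves → neither.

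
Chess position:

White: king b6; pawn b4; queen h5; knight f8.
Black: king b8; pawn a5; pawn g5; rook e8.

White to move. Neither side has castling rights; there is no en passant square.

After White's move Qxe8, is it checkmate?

After Qxe8: black king on b8; in check: yes, from the white queen on e8.
King squares — a7: attacked by Kb6; b7: attacked by Kb6; c7: attacked by Kb6; a8: attacked by Qe8; c8: attacked by Qe8.
Black has no legal moves → checkmate.

yes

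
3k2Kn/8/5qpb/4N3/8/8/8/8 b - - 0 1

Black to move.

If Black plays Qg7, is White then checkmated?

yes

After Qg7: white king on g8; in check: yes, from the black queen on g7.
King squares — f7: attacked by Qg7; g7: attacked by Bh6; h7: attacked by Qg7; f8: attacked by Qg7; h8: attacked by Qg7.
White has no legal moves → checkmate.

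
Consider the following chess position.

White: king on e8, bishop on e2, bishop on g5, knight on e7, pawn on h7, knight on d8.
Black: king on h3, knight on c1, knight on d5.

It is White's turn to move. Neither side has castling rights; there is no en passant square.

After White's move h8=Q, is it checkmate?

no

After h8=Q: black king on h3; in check: yes, from the white queen on h8.
Black has 2 legal replies: Kg3, Kg2.
In check but a legal move exists → not checkmate.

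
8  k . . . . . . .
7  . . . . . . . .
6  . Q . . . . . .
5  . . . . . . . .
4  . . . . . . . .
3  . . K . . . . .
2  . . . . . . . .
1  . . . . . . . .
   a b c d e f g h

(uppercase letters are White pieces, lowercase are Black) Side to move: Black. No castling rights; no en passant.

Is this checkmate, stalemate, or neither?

Black to move; black king on a8.
In check: no.
King squares — a7: attacked by Qb6; b7: attacked by Qb6; b8: attacked by Qb6.
Legal moves for Black: none.
Not in check and no legal moves → stalemate.

stalemate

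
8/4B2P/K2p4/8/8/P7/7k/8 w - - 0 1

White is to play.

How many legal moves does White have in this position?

16

White to move; king on a6.
In check: no.
Legal moves: Bf8, Bd8, Bf6, Bxd6+, Bg5, Bh4, Kb7, Ka7, Kb6, Kb5, Ka5, h8=Q+, h8=R+, h8=B, h8=N, a4.
Count: 16.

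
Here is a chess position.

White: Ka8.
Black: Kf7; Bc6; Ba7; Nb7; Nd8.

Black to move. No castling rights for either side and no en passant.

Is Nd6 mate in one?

After Nd6: white king on a8; in check: yes, from the black bishop on c6.
White has 1 legal reply: Kxa7.
In check but a legal move exists → not checkmate.

no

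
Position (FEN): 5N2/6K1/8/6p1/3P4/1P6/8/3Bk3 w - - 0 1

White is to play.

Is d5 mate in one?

After d5: black king on e1; in check: no.
Black is not in check, so this cannot be checkmate.

no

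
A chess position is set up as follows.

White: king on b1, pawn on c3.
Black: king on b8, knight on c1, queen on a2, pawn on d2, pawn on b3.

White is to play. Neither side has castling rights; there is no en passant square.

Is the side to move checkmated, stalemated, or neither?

checkmate

White to move; white king on b1.
In check: yes, from the black queen on a2.
King squares — a1: attacked by Qa2; c1: attacked by Pd2; a2: attacked by Nc1; b2: attacked by Qa2; c2: attacked by Qa2.
Legal moves for White: none.
In check with no legal moves → checkmate.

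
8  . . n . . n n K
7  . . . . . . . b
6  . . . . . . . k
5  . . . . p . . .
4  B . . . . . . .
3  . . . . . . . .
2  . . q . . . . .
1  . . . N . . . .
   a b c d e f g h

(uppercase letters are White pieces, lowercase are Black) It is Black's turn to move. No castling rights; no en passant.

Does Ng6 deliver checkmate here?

yes

After Ng6: white king on h8; in check: yes, from the black knight on g6.
King squares — g7: attacked by Kh6; h7: attacked by Kh6; g8: attacked by Bh7.
White has no legal moves → checkmate.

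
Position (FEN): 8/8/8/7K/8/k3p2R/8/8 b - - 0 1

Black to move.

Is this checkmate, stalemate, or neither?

Black to move; black king on a3.
In check: no.
Legal moves for Black: Kb4, Ka4, Kb3, Kb2, Ka2.
Black has 5 legal moves and is not in check → neither.

neither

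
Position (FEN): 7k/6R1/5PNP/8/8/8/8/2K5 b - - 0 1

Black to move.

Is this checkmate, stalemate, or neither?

Black to move; black king on h8.
In check: yes, from the white knight on g6.
King squares — g7: attacked by Pf6; h7: attacked by Rg7; g8: attacked by Rg7.
Legal moves for Black: none.
In check with no legal moves → checkmate.

checkmate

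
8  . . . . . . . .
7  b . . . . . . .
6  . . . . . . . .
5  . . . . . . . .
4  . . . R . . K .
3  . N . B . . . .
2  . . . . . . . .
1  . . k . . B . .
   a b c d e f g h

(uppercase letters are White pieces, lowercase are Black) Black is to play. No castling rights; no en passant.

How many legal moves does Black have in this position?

Black to move; king on c1.
In check: yes, from the white knight on b3.
Legal moves: Kb2, Kd1.
Count: 2.

2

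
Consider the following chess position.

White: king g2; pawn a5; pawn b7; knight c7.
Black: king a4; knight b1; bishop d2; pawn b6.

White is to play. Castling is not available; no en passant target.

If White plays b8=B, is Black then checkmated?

After b8=B: black king on a4; in check: no.
Black is not in check, so this cannot be checkmate.

no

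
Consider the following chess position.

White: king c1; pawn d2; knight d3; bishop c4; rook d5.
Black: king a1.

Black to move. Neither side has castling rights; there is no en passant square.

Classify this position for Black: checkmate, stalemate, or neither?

Black to move; black king on a1.
In check: no.
King squares — b1: attacked by Kc1; a2: attacked by Bc4; b2: attacked by Kc1.
Legal moves for Black: none.
Not in check and no legal moves → stalemate.

stalemate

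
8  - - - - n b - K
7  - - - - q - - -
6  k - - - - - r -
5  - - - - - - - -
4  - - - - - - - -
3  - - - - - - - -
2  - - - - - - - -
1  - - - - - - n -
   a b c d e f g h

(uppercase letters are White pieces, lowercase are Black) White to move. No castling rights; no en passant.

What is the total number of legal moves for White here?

White to move; king on h8.
In check: no.
Legal moves: none.
Count: 0.

0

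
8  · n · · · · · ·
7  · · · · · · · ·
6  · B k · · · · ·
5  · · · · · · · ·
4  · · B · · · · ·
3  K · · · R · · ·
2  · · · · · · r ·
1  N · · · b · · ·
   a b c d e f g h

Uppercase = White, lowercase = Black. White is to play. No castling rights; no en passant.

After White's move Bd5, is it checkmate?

no

After Bd5: black king on c6; in check: yes, from the white bishop on d5.
Black has 5 legal replies: Kd7, Kd6, Kxb6, Kxd5, Kb5.
In check but a legal move exists → not checkmate.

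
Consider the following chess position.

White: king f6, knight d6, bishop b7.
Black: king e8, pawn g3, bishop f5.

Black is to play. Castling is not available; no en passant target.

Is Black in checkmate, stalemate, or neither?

neither

Black to move; black king on e8.
In check: yes, from the white knight on d6.
Legal moves for Black: Kf8, Kd8, Kd7.
Black is in check but has 3 legal moves → neither.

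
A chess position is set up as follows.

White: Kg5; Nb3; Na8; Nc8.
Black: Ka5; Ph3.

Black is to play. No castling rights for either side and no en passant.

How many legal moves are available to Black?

Black to move; king on a5.
In check: yes, from the white knight on b3.
Legal moves: Ka6, Kb5, Kb4, Ka4.
Count: 4.

4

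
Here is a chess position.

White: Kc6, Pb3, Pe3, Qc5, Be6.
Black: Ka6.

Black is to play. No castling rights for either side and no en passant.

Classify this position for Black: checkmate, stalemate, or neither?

stalemate

Black to move; black king on a6.
In check: no.
King squares — a5: attacked by Qc5; b5: attacked by Qc5; b6: attacked by Qc5; a7: attacked by Qc5; b7: attacked by Kc6.
Legal moves for Black: none.
Not in check and no legal moves → stalemate.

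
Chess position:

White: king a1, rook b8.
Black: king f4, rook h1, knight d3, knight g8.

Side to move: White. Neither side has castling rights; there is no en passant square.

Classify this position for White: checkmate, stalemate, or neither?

White to move; white king on a1.
In check: yes, from the black rook on h1.
King squares — b1: attacked by Rh1; a2: available; b2: attacked by Nd3.
Legal moves for White: Ka2, Rb1.
White is in check but has 2 legal moves → neither.

neither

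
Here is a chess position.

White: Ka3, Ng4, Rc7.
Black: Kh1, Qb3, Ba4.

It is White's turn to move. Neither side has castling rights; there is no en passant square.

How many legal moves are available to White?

0

White to move; king on a3.
In check: yes, from the black queen on b3.
Legal moves: none.
Count: 0.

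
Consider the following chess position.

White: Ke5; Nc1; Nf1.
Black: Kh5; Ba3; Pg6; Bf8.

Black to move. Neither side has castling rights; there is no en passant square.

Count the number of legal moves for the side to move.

Black to move; king on h5.
In check: no.
Legal moves: Bg7+, Bfe7, Bh6, Bfd6+, Bfc5, Bfb4, Kh6, Kg5, Kh4, Kg4, Bae7, Bad6+, Bac5, Bab4, Bb2+, Bxc1, g5.
Count: 17.

17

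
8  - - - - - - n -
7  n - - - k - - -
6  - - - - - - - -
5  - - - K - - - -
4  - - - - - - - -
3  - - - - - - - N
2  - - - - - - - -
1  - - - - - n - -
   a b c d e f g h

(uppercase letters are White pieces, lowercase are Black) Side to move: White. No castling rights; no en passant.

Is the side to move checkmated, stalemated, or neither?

White to move; white king on d5.
In check: no.
Legal moves for White: Ke5, Kc5, Ke4, Kd4, Kc4, Ng5, Nf4, Nf2, Ng1.
White has 9 legal moves and is not in check → neither.

neither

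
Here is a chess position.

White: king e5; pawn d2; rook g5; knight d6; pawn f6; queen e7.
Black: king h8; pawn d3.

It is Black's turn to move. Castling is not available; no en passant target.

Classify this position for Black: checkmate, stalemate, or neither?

stalemate

Black to move; black king on h8.
In check: no.
King squares — g7: attacked by Rg5; h7: attacked by Qe7; g8: attacked by Rg5.
Legal moves for Black: none.
Not in check and no legal moves → stalemate.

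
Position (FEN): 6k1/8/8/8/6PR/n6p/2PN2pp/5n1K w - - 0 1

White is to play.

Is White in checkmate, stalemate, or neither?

White to move; white king on h1.
In check: yes, from the black pawn on g2.
King squares — g1: attacked by Ph2; g2: attacked by Ph3; h2: attacked by Nf1.
Legal moves for White: none.
In check with no legal moves → checkmate.

checkmate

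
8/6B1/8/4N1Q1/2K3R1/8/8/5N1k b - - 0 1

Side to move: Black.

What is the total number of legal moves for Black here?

Black to move; king on h1.
In check: no.
Legal moves: none.
Count: 0.

0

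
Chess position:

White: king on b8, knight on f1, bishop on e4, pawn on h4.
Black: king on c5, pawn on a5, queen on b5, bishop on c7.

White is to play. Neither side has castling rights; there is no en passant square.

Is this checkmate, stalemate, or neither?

White to move; white king on b8.
In check: yes, from the black queen on b5 and the black bishop on c7.
King squares — a7: available; b7: attacked by Qb5; c7: available; a8: available; c8: available.
Legal moves for White: Kc8, Ka8, Kxc7, Ka7.
White is in check but has 4 legal moves → neither.

neither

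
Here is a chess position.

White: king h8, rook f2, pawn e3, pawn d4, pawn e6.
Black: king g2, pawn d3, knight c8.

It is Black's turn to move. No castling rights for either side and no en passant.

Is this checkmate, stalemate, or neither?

neither

Black to move; black king on g2.
In check: yes, from the white rook on f2.
Legal moves for Black: Kh3, Kg3, Kxf2, Kh1, Kg1.
Black is in check but has 5 legal moves → neither.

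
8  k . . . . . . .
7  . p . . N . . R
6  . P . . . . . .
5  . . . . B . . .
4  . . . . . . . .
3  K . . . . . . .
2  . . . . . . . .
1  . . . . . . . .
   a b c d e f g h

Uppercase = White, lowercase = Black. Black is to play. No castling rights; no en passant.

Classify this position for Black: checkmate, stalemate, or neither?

stalemate

Black to move; black king on a8.
In check: no.
King squares — a7: attacked by Pb6; b7: own pawn; b8: attacked by Be5.
Legal moves for Black: none.
Not in check and no legal moves → stalemate.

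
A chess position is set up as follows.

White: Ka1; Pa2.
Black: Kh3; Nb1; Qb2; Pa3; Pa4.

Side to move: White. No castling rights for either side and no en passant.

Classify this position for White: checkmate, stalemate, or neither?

White to move; white king on a1.
In check: yes, from the black queen on b2.
King squares — b1: attacked by Qb2; a2: own pawn; b2: attacked by Pa3.
Legal moves for White: none.
In check with no legal moves → checkmate.

checkmate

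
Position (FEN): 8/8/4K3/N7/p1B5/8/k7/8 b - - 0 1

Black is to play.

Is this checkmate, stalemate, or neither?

Black to move; black king on a2.
In check: yes, from the white bishop on c4.
King squares — a1: available; b1: available; b2: available; a3: available; b3: attacked by Bc4.
Legal moves for Black: Ka3, Kb2, Kb1, Ka1.
Black is in check but has 4 legal moves → neither.

neither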